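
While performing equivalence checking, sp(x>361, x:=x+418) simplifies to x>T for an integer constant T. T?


Formula: sp(P, x:=E) = exists old_x. (x = E[old_x/x]) AND P[old_x/x] (old_x is the value of x before the assignment; eliminate old_x by solving x = E[old_x/x] for old_x)
Step 1: Precondition P: x>361, i.e. old_x > 361
Step 2: Assignment gives x = old_x + 418, so old_x = x - 418
Step 3: Substitute into P: x - 418 > 361
Step 4: Simplify: x > 361+418 = 779

779


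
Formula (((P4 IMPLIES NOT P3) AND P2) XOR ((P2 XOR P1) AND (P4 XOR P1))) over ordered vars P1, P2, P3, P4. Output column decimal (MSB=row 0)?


Formula: (((P4 IMPLIES NOT P3) AND P2) XOR ((P2 XOR P1) AND (P4 XOR P1))) over P1, P2, P3, P4 (16 rows)
Evaluate each row (bits = P1,P2,P3,P4, MSB first):
  row 0 [0000]: (((0 IMPLIES NOT 0) AND 0) XOR ((0 XOR 0) AND (0 XOR 0))) -> 0
  row 1 [0001]: (((1 IMPLIES NOT 0) AND 0) XOR ((0 XOR 0) AND (1 XOR 0))) -> 0
  row 2 [0010]: (((0 IMPLIES NOT 1) AND 0) XOR ((0 XOR 0) AND (0 XOR 0))) -> 0
  row 3 [0011]: (((1 IMPLIES NOT 1) AND 0) XOR ((0 XOR 0) AND (1 XOR 0))) -> 0
  row 4 [0100]: (((0 IMPLIES NOT 0) AND 1) XOR ((1 XOR 0) AND (0 XOR 0))) -> 1
  row 5 [0101]: (((1 IMPLIES NOT 0) AND 1) XOR ((1 XOR 0) AND (1 XOR 0))) -> 0
  row 6 [0110]: (((0 IMPLIES NOT 1) AND 1) XOR ((1 XOR 0) AND (0 XOR 0))) -> 1
  row 7 [0111]: (((1 IMPLIES NOT 1) AND 1) XOR ((1 XOR 0) AND (1 XOR 0))) -> 1
  row 8 [1000]: (((0 IMPLIES NOT 0) AND 0) XOR ((0 XOR 1) AND (0 XOR 1))) -> 1
  row 9 [1001]: (((1 IMPLIES NOT 0) AND 0) XOR ((0 XOR 1) AND (1 XOR 1))) -> 0
  row 10 [1010]: (((0 IMPLIES NOT 1) AND 0) XOR ((0 XOR 1) AND (0 XOR 1))) -> 1
  row 11 [1011]: (((1 IMPLIES NOT 1) AND 0) XOR ((0 XOR 1) AND (1 XOR 1))) -> 0
  row 12 [1100]: (((0 IMPLIES NOT 0) AND 1) XOR ((1 XOR 1) AND (0 XOR 1))) -> 1
  row 13 [1101]: (((1 IMPLIES NOT 0) AND 1) XOR ((1 XOR 1) AND (1 XOR 1))) -> 1
  row 14 [1110]: (((0 IMPLIES NOT 1) AND 1) XOR ((1 XOR 1) AND (0 XOR 1))) -> 1
  row 15 [1111]: (((1 IMPLIES NOT 1) AND 1) XOR ((1 XOR 1) AND (1 XOR 1))) -> 0
Full result column, 4 rows per line (P1,P2 fixed per line; P3,P4 runs 00..11 left to right):
  rows 0-3 [P1,P2=00]: 0000  = hex 0
  rows 4-7 [P1,P2=01]: 1011  = hex B
  rows 8-11 [P1,P2=10]: 1010  = hex A
  rows 12-15 [P1,P2=11]: 1110  = hex E
Output column (row 0 .. row 15) = 0000101110101110
Output column grouped in 4s = 0000 1011 1010 1110 = 0x0BAE
Convert to decimal digit by digit (value = value*16 + digit):
  0 -> 0
  0*16 + 11 (B) = 11
  11*16 + 10 (A) = 186
  186*16 + 14 (E) = 2990
Decimal = 2990

2990


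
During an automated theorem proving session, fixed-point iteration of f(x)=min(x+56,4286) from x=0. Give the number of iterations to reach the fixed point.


Step 1: x=0, cap=4286, increment=56
Step 2: x grows by 56 each step until capped at 4286; fixed point is x=4286
Step 3: iterations = ceil(4286/56) = 77

77


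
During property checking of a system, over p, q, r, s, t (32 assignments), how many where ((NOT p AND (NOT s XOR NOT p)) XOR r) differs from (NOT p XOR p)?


F1 = ((NOT p AND (NOT s XOR NOT p)) XOR r)
F2 = (NOT p XOR p)
Evaluate both on each of 32 rows (bits = p,q,r,s,t):
  row 0 [00000]: F1=0 F2=1 (differ) -> 1
  row 1 [00001]: F1=0 F2=1 (differ) -> 1
  row 2 [00010]: F1=1 F2=1 -> 0
  row 3 [00011]: F1=1 F2=1 -> 0
  row 4 [00100]: F1=1 F2=1 -> 0
  row 5 [00101]: F1=1 F2=1 -> 0
  row 6 [00110]: F1=0 F2=1 (differ) -> 1
  row 7 [00111]: F1=0 F2=1 (differ) -> 1
  row 8 [01000]: F1=0 F2=1 (differ) -> 1
  row 9 [01001]: F1=0 F2=1 (differ) -> 1
  row 10 [01010]: F1=1 F2=1 -> 0
  row 11 [01011]: F1=1 F2=1 -> 0
  row 12 [01100]: F1=1 F2=1 -> 0
  row 13 [01101]: F1=1 F2=1 -> 0
  row 14 [01110]: F1=0 F2=1 (differ) -> 1
  row 15 [01111]: F1=0 F2=1 (differ) -> 1
  row 16 [10000]: F1=0 F2=1 (differ) -> 1
  row 17 [10001]: F1=0 F2=1 (differ) -> 1
  row 18 [10010]: F1=0 F2=1 (differ) -> 1
  row 19 [10011]: F1=0 F2=1 (differ) -> 1
  row 20 [10100]: F1=1 F2=1 -> 0
  row 21 [10101]: F1=1 F2=1 -> 0
  row 22 [10110]: F1=1 F2=1 -> 0
  row 23 [10111]: F1=1 F2=1 -> 0
  row 24 [11000]: F1=0 F2=1 (differ) -> 1
  row 25 [11001]: F1=0 F2=1 (differ) -> 1
  row 26 [11010]: F1=0 F2=1 (differ) -> 1
  row 27 [11011]: F1=0 F2=1 (differ) -> 1
  row 28 [11100]: F1=1 F2=1 -> 0
  row 29 [11101]: F1=1 F2=1 -> 0
  row 30 [11110]: F1=1 F2=1 -> 0
  row 31 [11111]: F1=1 F2=1 -> 0
Full result column, 8 rows per line (p,q fixed per line; r,s,t runs 000..111 left to right):
  rows 0-7 [p,q=00]: 11000011  (ones: 4)
  rows 8-15 [p,q=01]: 11000011  (ones: 4)
  rows 16-23 [p,q=10]: 11110000  (ones: 4)
  rows 24-31 [p,q=11]: 11110000  (ones: 4)
Disagreements = 4+4+4+4 = 16

16


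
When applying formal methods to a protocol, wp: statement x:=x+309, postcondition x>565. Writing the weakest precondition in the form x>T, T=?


Formula: wp(x:=E, P) = P[E/x] (substitute E for x in postcondition)
Step 1: Postcondition: x>565
Step 2: Substitute x+309 for x: x+309>565
Step 3: Solve for x: x > 565-309 = 256

256


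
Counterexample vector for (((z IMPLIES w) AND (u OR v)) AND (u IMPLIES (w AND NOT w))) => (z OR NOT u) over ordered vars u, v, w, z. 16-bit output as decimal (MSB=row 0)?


F1 = (((z IMPLIES w) AND (u OR v)) AND (u IMPLIES (w AND NOT w)))
F2 = (z OR NOT u)
Counterexample to F1=>F2 is where F1=1 and F2=0.
Evaluate each row (bits = u,v,w,z, MSB first):
  row 0 [0000]: F1=0 F2=1 -> F1&~F2 -> 0
  row 1 [0001]: F1=0 F2=1 -> F1&~F2 -> 0
  row 2 [0010]: F1=0 F2=1 -> F1&~F2 -> 0
  row 3 [0011]: F1=0 F2=1 -> F1&~F2 -> 0
  row 4 [0100]: F1=1 F2=1 -> F1&~F2 -> 0
  row 5 [0101]: F1=0 F2=1 -> F1&~F2 -> 0
  row 6 [0110]: F1=1 F2=1 -> F1&~F2 -> 0
  row 7 [0111]: F1=1 F2=1 -> F1&~F2 -> 0
  row 8 [1000]: F1=0 F2=0 -> F1&~F2 -> 0
  row 9 [1001]: F1=0 F2=1 -> F1&~F2 -> 0
  row 10 [1010]: F1=0 F2=0 -> F1&~F2 -> 0
  row 11 [1011]: F1=0 F2=1 -> F1&~F2 -> 0
  row 12 [1100]: F1=0 F2=0 -> F1&~F2 -> 0
  row 13 [1101]: F1=0 F2=1 -> F1&~F2 -> 0
  row 14 [1110]: F1=0 F2=0 -> F1&~F2 -> 0
  row 15 [1111]: F1=0 F2=1 -> F1&~F2 -> 0
Full result column, 4 rows per line (u,v fixed per line; w,z runs 00..11 left to right):
  rows 0-3 [u,v=00]: 0000  = hex 0
  rows 4-7 [u,v=01]: 0000  = hex 0
  rows 8-11 [u,v=10]: 0000  = hex 0
  rows 12-15 [u,v=11]: 0000  = hex 0
Counterexample vector (row 0 .. row 15) = 0000000000000000
Output column grouped in 4s = 0000 0000 0000 0000 = 0x0000
Convert to decimal digit by digit (value = value*16 + digit):
  0 -> 0
  0*16 + 0 = 0
  0*16 + 0 = 0
  0*16 + 0 = 0
Decimal = 0

0


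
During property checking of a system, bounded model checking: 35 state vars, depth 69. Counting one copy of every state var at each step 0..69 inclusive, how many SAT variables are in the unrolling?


BMC unrolls to depth k, creating one copy of each state var for steps 0..k.
Step count = 69 + 1 = 70 (steps 0 through 69)
Vars per step = 35
Total = 35 * 70 = 2450

2450


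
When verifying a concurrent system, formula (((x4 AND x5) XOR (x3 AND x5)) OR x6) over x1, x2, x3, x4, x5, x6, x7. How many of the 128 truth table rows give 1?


Formula: (((x4 AND x5) XOR (x3 AND x5)) OR x6) over 7 vars (128 rows)
Evaluate each row (x1, x2, x3, x4, x5, x6, x7 as bits, MSB first):
  row 0 [0000000]: (((0 AND 0) XOR (0 AND 0)) OR 0) -> 0
  row 1 [0000001]: (((0 AND 0) XOR (0 AND 0)) OR 0) -> 0
  row 2 [0000010]: (((0 AND 0) XOR (0 AND 0)) OR 1) -> 1
  row 3 [0000011]: (((0 AND 0) XOR (0 AND 0)) OR 1) -> 1
  row 4 [0000100]: (((0 AND 1) XOR (0 AND 1)) OR 0) -> 0
  (every remaining row is evaluated the same way; all 128 results are listed next)
Full result column, 8 rows per line (x1,x2,x3,x4 fixed per line; x5,x6,x7 runs 000..111 left to right):
  rows 0-7 [x1,x2,x3,x4=0000]: 00110011  (ones: 4)
  rows 8-15 [x1,x2,x3,x4=0001]: 00111111  (ones: 6)
  rows 16-23 [x1,x2,x3,x4=0010]: 00111111  (ones: 6)
  rows 24-31 [x1,x2,x3,x4=0011]: 00110011  (ones: 4)
  rows 32-39 [x1,x2,x3,x4=0100]: 00110011  (ones: 4)
  rows 40-47 [x1,x2,x3,x4=0101]: 00111111  (ones: 6)
  rows 48-55 [x1,x2,x3,x4=0110]: 00111111  (ones: 6)
  rows 56-63 [x1,x2,x3,x4=0111]: 00110011  (ones: 4)
  rows 64-71 [x1,x2,x3,x4=1000]: 00110011  (ones: 4)
  rows 72-79 [x1,x2,x3,x4=1001]: 00111111  (ones: 6)
  rows 80-87 [x1,x2,x3,x4=1010]: 00111111  (ones: 6)
  rows 88-95 [x1,x2,x3,x4=1011]: 00110011  (ones: 4)
  rows 96-103 [x1,x2,x3,x4=1100]: 00110011  (ones: 4)
  rows 104-111 [x1,x2,x3,x4=1101]: 00111111  (ones: 6)
  rows 112-119 [x1,x2,x3,x4=1110]: 00111111  (ones: 6)
  rows 120-127 [x1,x2,x3,x4=1111]: 00110011  (ones: 4)
Count of 1-rows = 4+6+6+4+4+6+6+4+4+6+6+4+4+6+6+4 = 80

80


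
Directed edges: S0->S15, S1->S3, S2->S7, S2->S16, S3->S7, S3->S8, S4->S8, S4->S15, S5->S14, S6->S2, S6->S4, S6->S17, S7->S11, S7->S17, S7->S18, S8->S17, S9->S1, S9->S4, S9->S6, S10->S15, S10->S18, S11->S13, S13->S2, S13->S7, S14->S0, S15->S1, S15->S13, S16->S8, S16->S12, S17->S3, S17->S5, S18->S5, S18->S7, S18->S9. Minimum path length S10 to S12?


BFS layer-by-layer from S10:
  dist 0: {S10}
  dist 1: {S15, S18}
  dist 2: {S1, S5, S7, S9, S13}
  dist 3: {S2, S3, S4, S6, S11, S14, S17}
  dist 4: {S0, S8, S16}
  dist 5: {S12}
  -> S12 reached at distance 5
Shortest path length = 5

5


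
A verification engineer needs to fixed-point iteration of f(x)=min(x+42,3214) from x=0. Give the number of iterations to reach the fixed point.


Step 1: x=0, cap=3214, increment=42
Step 2: x grows by 42 each step until capped at 3214; fixed point is x=3214
Step 3: iterations = ceil(3214/42) = 77

77


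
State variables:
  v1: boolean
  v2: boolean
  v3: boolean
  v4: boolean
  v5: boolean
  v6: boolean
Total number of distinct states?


State space = product of domain sizes of all variables.
Domain sizes:
  v1 (boolean): 2
  v2 (boolean): 2
  v3 (boolean): 2
  v4 (boolean): 2
  v5 (boolean): 2
  v6 (boolean): 2
Product = 2 * 2 * 2 * 2 * 2 * 2 = 64

64


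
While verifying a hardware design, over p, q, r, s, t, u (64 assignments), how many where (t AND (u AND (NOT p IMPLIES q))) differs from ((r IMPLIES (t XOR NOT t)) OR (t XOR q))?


F1 = (t AND (u AND (NOT p IMPLIES q)))
F2 = ((r IMPLIES (t XOR NOT t)) OR (t XOR q))
Evaluate both on each of 64 rows (bits = p,q,r,s,t,u):
  row 0 [000000]: F1=0 F2=1 (differ) -> 1
  row 1 [000001]: F1=0 F2=1 (differ) -> 1
  row 2 [000010]: F1=0 F2=1 (differ) -> 1
  row 3 [000011]: F1=0 F2=1 (differ) -> 1
  row 4 [000100]: F1=0 F2=1 (differ) -> 1
  (every remaining row is evaluated the same way; all 64 results are listed next)
Full result column, 8 rows per line (p,q,r fixed per line; s,t,u runs 000..111 left to right):
  rows 0-7 [p,q,r=000]: 11111111  (ones: 8)
  rows 8-15 [p,q,r=001]: 11111111  (ones: 8)
  rows 16-23 [p,q,r=010]: 11101110  (ones: 6)
  rows 24-31 [p,q,r=011]: 11101110  (ones: 6)
  rows 32-39 [p,q,r=100]: 11101110  (ones: 6)
  rows 40-47 [p,q,r=101]: 11101110  (ones: 6)
  rows 48-55 [p,q,r=110]: 11101110  (ones: 6)
  rows 56-63 [p,q,r=111]: 11101110  (ones: 6)
Disagreements = 8+8+6+6+6+6+6+6 = 52

52


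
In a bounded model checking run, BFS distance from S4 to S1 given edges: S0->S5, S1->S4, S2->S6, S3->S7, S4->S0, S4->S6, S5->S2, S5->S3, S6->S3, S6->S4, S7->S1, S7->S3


BFS layer-by-layer from S4:
  dist 0: {S4}
  dist 1: {S0, S6}
  dist 2: {S3, S5}
  dist 3: {S2, S7}
  dist 4: {S1}
  -> S1 reached at distance 4
Shortest path length = 4

4


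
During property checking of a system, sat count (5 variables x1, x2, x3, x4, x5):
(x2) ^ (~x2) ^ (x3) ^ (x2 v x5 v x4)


CNF with 4 clauses over 5 vars (32 assignments).
An assignment satisfies CNF iff every clause has >=1 true literal.
Check each row (bits = x1,x2,x3,x4,x5; clause T/F shown):
  row 0 [00000]: clauses=FTFF -> 0
  row 1 [00001]: clauses=FTFT -> 0
  row 2 [00010]: clauses=FTFT -> 0
  row 3 [00011]: clauses=FTFT -> 0
  row 4 [00100]: clauses=FTTF -> 0
  row 5 [00101]: clauses=FTTT -> 0
  row 6 [00110]: clauses=FTTT -> 0
  row 7 [00111]: clauses=FTTT -> 0
  row 8 [01000]: clauses=TFFT -> 0
  row 9 [01001]: clauses=TFFT -> 0
  row 10 [01010]: clauses=TFFT -> 0
  row 11 [01011]: clauses=TFFT -> 0
  row 12 [01100]: clauses=TFTT -> 0
  row 13 [01101]: clauses=TFTT -> 0
  row 14 [01110]: clauses=TFTT -> 0
  row 15 [01111]: clauses=TFTT -> 0
  row 16 [10000]: clauses=FTFF -> 0
  row 17 [10001]: clauses=FTFT -> 0
  row 18 [10010]: clauses=FTFT -> 0
  row 19 [10011]: clauses=FTFT -> 0
  row 20 [10100]: clauses=FTTF -> 0
  row 21 [10101]: clauses=FTTT -> 0
  row 22 [10110]: clauses=FTTT -> 0
  row 23 [10111]: clauses=FTTT -> 0
  row 24 [11000]: clauses=TFFT -> 0
  row 25 [11001]: clauses=TFFT -> 0
  row 26 [11010]: clauses=TFFT -> 0
  row 27 [11011]: clauses=TFFT -> 0
  row 28 [11100]: clauses=TFTT -> 0
  row 29 [11101]: clauses=TFTT -> 0
  row 30 [11110]: clauses=TFTT -> 0
  row 31 [11111]: clauses=TFTT -> 0
Full result column, 8 rows per line (x1,x2 fixed per line; x3,x4,x5 runs 000..111 left to right):
  rows 0-7 [x1,x2=00]: 00000000  (ones: 0)
  rows 8-15 [x1,x2=01]: 00000000  (ones: 0)
  rows 16-23 [x1,x2=10]: 00000000  (ones: 0)
  rows 24-31 [x1,x2=11]: 00000000  (ones: 0)
Satisfying assignments = 0+0+0+0 = 0

0


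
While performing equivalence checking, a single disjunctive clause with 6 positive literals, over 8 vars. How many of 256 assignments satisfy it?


Step 1: Total=2^8=256
Step 2: Unsat when all 6 false: 2^2=4
Step 3: Sat=256-4=252

252


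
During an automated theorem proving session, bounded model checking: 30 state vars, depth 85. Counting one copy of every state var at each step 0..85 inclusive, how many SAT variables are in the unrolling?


BMC unrolls to depth k, creating one copy of each state var for steps 0..k.
Step count = 85 + 1 = 86 (steps 0 through 85)
Vars per step = 30
Total = 30 * 86 = 2580

2580


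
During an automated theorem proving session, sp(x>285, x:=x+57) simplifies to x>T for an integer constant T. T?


Formula: sp(P, x:=E) = exists old_x. (x = E[old_x/x]) AND P[old_x/x] (old_x is the value of x before the assignment; eliminate old_x by solving x = E[old_x/x] for old_x)
Step 1: Precondition P: x>285, i.e. old_x > 285
Step 2: Assignment gives x = old_x + 57, so old_x = x - 57
Step 3: Substitute into P: x - 57 > 285
Step 4: Simplify: x > 285+57 = 342

342


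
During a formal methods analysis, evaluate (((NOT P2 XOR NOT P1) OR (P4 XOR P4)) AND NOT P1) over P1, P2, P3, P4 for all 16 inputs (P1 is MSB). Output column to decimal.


Formula: (((NOT P2 XOR NOT P1) OR (P4 XOR P4)) AND NOT P1) over P1, P2, P3, P4 (16 rows)
Evaluate each row (bits = P1,P2,P3,P4, MSB first):
  row 0 [0000]: (((NOT 0 XOR NOT 0) OR (0 XOR 0)) AND NOT 0) -> 0
  row 1 [0001]: (((NOT 0 XOR NOT 0) OR (1 XOR 1)) AND NOT 0) -> 0
  row 2 [0010]: (((NOT 0 XOR NOT 0) OR (0 XOR 0)) AND NOT 0) -> 0
  row 3 [0011]: (((NOT 0 XOR NOT 0) OR (1 XOR 1)) AND NOT 0) -> 0
  row 4 [0100]: (((NOT 1 XOR NOT 0) OR (0 XOR 0)) AND NOT 0) -> 1
  row 5 [0101]: (((NOT 1 XOR NOT 0) OR (1 XOR 1)) AND NOT 0) -> 1
  row 6 [0110]: (((NOT 1 XOR NOT 0) OR (0 XOR 0)) AND NOT 0) -> 1
  row 7 [0111]: (((NOT 1 XOR NOT 0) OR (1 XOR 1)) AND NOT 0) -> 1
  row 8 [1000]: (((NOT 0 XOR NOT 1) OR (0 XOR 0)) AND NOT 1) -> 0
  row 9 [1001]: (((NOT 0 XOR NOT 1) OR (1 XOR 1)) AND NOT 1) -> 0
  row 10 [1010]: (((NOT 0 XOR NOT 1) OR (0 XOR 0)) AND NOT 1) -> 0
  row 11 [1011]: (((NOT 0 XOR NOT 1) OR (1 XOR 1)) AND NOT 1) -> 0
  row 12 [1100]: (((NOT 1 XOR NOT 1) OR (0 XOR 0)) AND NOT 1) -> 0
  row 13 [1101]: (((NOT 1 XOR NOT 1) OR (1 XOR 1)) AND NOT 1) -> 0
  row 14 [1110]: (((NOT 1 XOR NOT 1) OR (0 XOR 0)) AND NOT 1) -> 0
  row 15 [1111]: (((NOT 1 XOR NOT 1) OR (1 XOR 1)) AND NOT 1) -> 0
Full result column, 4 rows per line (P1,P2 fixed per line; P3,P4 runs 00..11 left to right):
  rows 0-3 [P1,P2=00]: 0000  = hex 0
  rows 4-7 [P1,P2=01]: 1111  = hex F
  rows 8-11 [P1,P2=10]: 0000  = hex 0
  rows 12-15 [P1,P2=11]: 0000  = hex 0
Output column (row 0 .. row 15) = 0000111100000000
Output column grouped in 4s = 0000 1111 0000 0000 = 0x0F00
Convert to decimal digit by digit (value = value*16 + digit):
  0 -> 0
  0*16 + 15 (F) = 15
  15*16 + 0 = 240
  240*16 + 0 = 3840
Decimal = 3840

3840


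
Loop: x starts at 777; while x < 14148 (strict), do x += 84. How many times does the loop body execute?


Step 1: x goes from 777 toward 14148 by 84; the body runs while x<14148, so iterations = ceil((bound-start)/step)
Step 2: Distance=13371
Step 3: ceil(13371/84)=160

160


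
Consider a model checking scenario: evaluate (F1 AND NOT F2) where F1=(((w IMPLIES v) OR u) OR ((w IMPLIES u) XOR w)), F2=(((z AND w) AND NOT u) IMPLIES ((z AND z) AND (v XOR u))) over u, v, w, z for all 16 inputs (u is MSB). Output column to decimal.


F1 = (((w IMPLIES v) OR u) OR ((w IMPLIES u) XOR w))
F2 = (((z AND w) AND NOT u) IMPLIES ((z AND z) AND (v XOR u)))
Counterexample to F1=>F2 is where F1=1 and F2=0.
Evaluate each row (bits = u,v,w,z, MSB first):
  row 0 [0000]: F1=1 F2=1 -> F1&~F2 -> 0
  row 1 [0001]: F1=1 F2=1 -> F1&~F2 -> 0
  row 2 [0010]: F1=1 F2=1 -> F1&~F2 -> 0
  row 3 [0011]: F1=1 F2=0 -> F1&~F2 -> 1
  row 4 [0100]: F1=1 F2=1 -> F1&~F2 -> 0
  row 5 [0101]: F1=1 F2=1 -> F1&~F2 -> 0
  row 6 [0110]: F1=1 F2=1 -> F1&~F2 -> 0
  row 7 [0111]: F1=1 F2=1 -> F1&~F2 -> 0
  row 8 [1000]: F1=1 F2=1 -> F1&~F2 -> 0
  row 9 [1001]: F1=1 F2=1 -> F1&~F2 -> 0
  row 10 [1010]: F1=1 F2=1 -> F1&~F2 -> 0
  row 11 [1011]: F1=1 F2=1 -> F1&~F2 -> 0
  row 12 [1100]: F1=1 F2=1 -> F1&~F2 -> 0
  row 13 [1101]: F1=1 F2=1 -> F1&~F2 -> 0
  row 14 [1110]: F1=1 F2=1 -> F1&~F2 -> 0
  row 15 [1111]: F1=1 F2=1 -> F1&~F2 -> 0
Full result column, 4 rows per line (u,v fixed per line; w,z runs 00..11 left to right):
  rows 0-3 [u,v=00]: 0001  = hex 1
  rows 4-7 [u,v=01]: 0000  = hex 0
  rows 8-11 [u,v=10]: 0000  = hex 0
  rows 12-15 [u,v=11]: 0000  = hex 0
Counterexample vector (row 0 .. row 15) = 0001000000000000
Output column grouped in 4s = 0001 0000 0000 0000 = 0x1000
Convert to decimal digit by digit (value = value*16 + digit):
  1 -> 1
  1*16 + 0 = 16
  16*16 + 0 = 256
  256*16 + 0 = 4096
Decimal = 4096

4096


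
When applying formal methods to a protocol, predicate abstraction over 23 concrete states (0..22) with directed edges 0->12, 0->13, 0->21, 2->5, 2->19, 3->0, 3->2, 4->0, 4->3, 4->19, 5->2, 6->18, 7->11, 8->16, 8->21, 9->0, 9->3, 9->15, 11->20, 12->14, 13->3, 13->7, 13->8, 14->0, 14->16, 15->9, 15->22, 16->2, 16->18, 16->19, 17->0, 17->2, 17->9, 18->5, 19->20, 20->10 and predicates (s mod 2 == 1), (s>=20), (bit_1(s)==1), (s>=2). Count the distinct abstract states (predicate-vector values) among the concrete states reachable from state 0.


BFS from 0:
Concrete reachable: {0, 2, 3, 5, 7, 8, 10, 11, 12, 13, 14, 16, 18, 19, 20, 21}
Abstract via predicates (s mod 2 == 1), (s>=20), (bit_1(s)==1), (s>=2):
  (0,0,0,0) <- {0}
  (0,0,0,1) <- {8, 12, 16}
  (0,0,1,1) <- {2, 10, 14, 18}
  (0,1,0,1) <- {20}
  (1,0,0,1) <- {5, 13}
  (1,0,1,1) <- {3, 7, 11, 19}
  (1,1,0,1) <- {21}
Distinct abstract states = 7

7


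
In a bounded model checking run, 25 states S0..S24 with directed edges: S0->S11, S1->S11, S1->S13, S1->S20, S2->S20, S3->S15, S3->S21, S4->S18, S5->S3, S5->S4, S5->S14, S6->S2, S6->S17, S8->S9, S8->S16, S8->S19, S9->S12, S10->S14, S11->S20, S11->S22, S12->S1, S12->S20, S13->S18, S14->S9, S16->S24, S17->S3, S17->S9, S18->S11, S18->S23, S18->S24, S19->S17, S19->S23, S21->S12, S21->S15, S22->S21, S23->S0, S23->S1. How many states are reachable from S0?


BFS from S0:
  layer 0: {S0}
  layer 1: {S11}
  layer 2: {S20, S22}
  layer 3: {S21}
  layer 4: {S12, S15}
  layer 5: {S1}
  layer 6: {S13}
  layer 7: {S18}
  layer 8: {S23, S24}
Reachable set: {S0, S1, S11, S12, S13, S15, S18, S20, S21, S22, S23, S24}
Count = 12

12


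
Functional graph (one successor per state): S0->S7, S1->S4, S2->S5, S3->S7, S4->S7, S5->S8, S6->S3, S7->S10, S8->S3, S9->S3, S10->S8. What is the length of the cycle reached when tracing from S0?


Trace from S0 until a state repeats:
  S0 -> S7 -> S10 -> S8 -> S3 -> S7
S7 first seen at step 1, revisited at step 5.
Cycle length = 5 - 1 = 4

4


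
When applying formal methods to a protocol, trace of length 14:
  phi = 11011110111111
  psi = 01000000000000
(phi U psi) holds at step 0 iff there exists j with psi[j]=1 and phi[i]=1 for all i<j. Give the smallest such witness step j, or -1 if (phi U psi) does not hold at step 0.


(phi U psi) at 0: need smallest j with psi[j]=1 and phi[i]=1 for all i in [0,j).
Scan from step 0:
  step 0: phi=1, psi=0 -> continue
  step 1: psi=1 and phi held for [0,1) -> witness found
Witness step = 1

1


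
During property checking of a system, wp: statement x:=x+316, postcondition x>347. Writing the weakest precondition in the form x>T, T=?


Formula: wp(x:=E, P) = P[E/x] (substitute E for x in postcondition)
Step 1: Postcondition: x>347
Step 2: Substitute x+316 for x: x+316>347
Step 3: Solve for x: x > 347-316 = 31

31


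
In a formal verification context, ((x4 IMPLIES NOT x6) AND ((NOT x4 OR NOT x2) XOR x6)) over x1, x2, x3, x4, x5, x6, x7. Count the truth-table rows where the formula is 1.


Formula: ((x4 IMPLIES NOT x6) AND ((NOT x4 OR NOT x2) XOR x6)) over 7 vars (128 rows)
Evaluate each row (x1, x2, x3, x4, x5, x6, x7 as bits, MSB first):
  row 0 [0000000]: ((0 IMPLIES NOT 0) AND ((NOT 0 OR NOT 0) XOR 0)) -> 1
  row 1 [0000001]: ((0 IMPLIES NOT 0) AND ((NOT 0 OR NOT 0) XOR 0)) -> 1
  row 2 [0000010]: ((0 IMPLIES NOT 1) AND ((NOT 0 OR NOT 0) XOR 1)) -> 0
  row 3 [0000011]: ((0 IMPLIES NOT 1) AND ((NOT 0 OR NOT 0) XOR 1)) -> 0
  row 4 [0000100]: ((0 IMPLIES NOT 0) AND ((NOT 0 OR NOT 0) XOR 0)) -> 1
  (every remaining row is evaluated the same way; all 128 results are listed next)
Full result column, 8 rows per line (x1,x2,x3,x4 fixed per line; x5,x6,x7 runs 000..111 left to right):
  rows 0-7 [x1,x2,x3,x4=0000]: 11001100  (ones: 4)
  rows 8-15 [x1,x2,x3,x4=0001]: 11001100  (ones: 4)
  rows 16-23 [x1,x2,x3,x4=0010]: 11001100  (ones: 4)
  rows 24-31 [x1,x2,x3,x4=0011]: 11001100  (ones: 4)
  rows 32-39 [x1,x2,x3,x4=0100]: 11001100  (ones: 4)
  rows 40-47 [x1,x2,x3,x4=0101]: 00000000  (ones: 0)
  rows 48-55 [x1,x2,x3,x4=0110]: 11001100  (ones: 4)
  rows 56-63 [x1,x2,x3,x4=0111]: 00000000  (ones: 0)
  rows 64-71 [x1,x2,x3,x4=1000]: 11001100  (ones: 4)
  rows 72-79 [x1,x2,x3,x4=1001]: 11001100  (ones: 4)
  rows 80-87 [x1,x2,x3,x4=1010]: 11001100  (ones: 4)
  rows 88-95 [x1,x2,x3,x4=1011]: 11001100  (ones: 4)
  rows 96-103 [x1,x2,x3,x4=1100]: 11001100  (ones: 4)
  rows 104-111 [x1,x2,x3,x4=1101]: 00000000  (ones: 0)
  rows 112-119 [x1,x2,x3,x4=1110]: 11001100  (ones: 4)
  rows 120-127 [x1,x2,x3,x4=1111]: 00000000  (ones: 0)
Count of 1-rows = 4+4+4+4+4+0+4+0+4+4+4+4+4+0+4+0 = 48

48


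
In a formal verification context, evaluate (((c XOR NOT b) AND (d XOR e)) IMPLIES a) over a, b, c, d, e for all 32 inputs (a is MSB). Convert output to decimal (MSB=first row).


Formula: (((c XOR NOT b) AND (d XOR e)) IMPLIES a) over a, b, c, d, e (32 rows)
Evaluate each row (bits = a,b,c,d,e, MSB first):
  row 0 [00000]: (((0 XOR NOT 0) AND (0 XOR 0)) IMPLIES 0) -> 1
  row 1 [00001]: (((0 XOR NOT 0) AND (0 XOR 1)) IMPLIES 0) -> 0
  row 2 [00010]: (((0 XOR NOT 0) AND (1 XOR 0)) IMPLIES 0) -> 0
  row 3 [00011]: (((0 XOR NOT 0) AND (1 XOR 1)) IMPLIES 0) -> 1
  row 4 [00100]: (((1 XOR NOT 0) AND (0 XOR 0)) IMPLIES 0) -> 1
  row 5 [00101]: (((1 XOR NOT 0) AND (0 XOR 1)) IMPLIES 0) -> 1
  row 6 [00110]: (((1 XOR NOT 0) AND (1 XOR 0)) IMPLIES 0) -> 1
  row 7 [00111]: (((1 XOR NOT 0) AND (1 XOR 1)) IMPLIES 0) -> 1
  row 8 [01000]: (((0 XOR NOT 1) AND (0 XOR 0)) IMPLIES 0) -> 1
  row 9 [01001]: (((0 XOR NOT 1) AND (0 XOR 1)) IMPLIES 0) -> 1
  row 10 [01010]: (((0 XOR NOT 1) AND (1 XOR 0)) IMPLIES 0) -> 1
  row 11 [01011]: (((0 XOR NOT 1) AND (1 XOR 1)) IMPLIES 0) -> 1
  row 12 [01100]: (((1 XOR NOT 1) AND (0 XOR 0)) IMPLIES 0) -> 1
  row 13 [01101]: (((1 XOR NOT 1) AND (0 XOR 1)) IMPLIES 0) -> 0
  row 14 [01110]: (((1 XOR NOT 1) AND (1 XOR 0)) IMPLIES 0) -> 0
  row 15 [01111]: (((1 XOR NOT 1) AND (1 XOR 1)) IMPLIES 0) -> 1
  row 16 [10000]: (((0 XOR NOT 0) AND (0 XOR 0)) IMPLIES 1) -> 1
  row 17 [10001]: (((0 XOR NOT 0) AND (0 XOR 1)) IMPLIES 1) -> 1
  row 18 [10010]: (((0 XOR NOT 0) AND (1 XOR 0)) IMPLIES 1) -> 1
  row 19 [10011]: (((0 XOR NOT 0) AND (1 XOR 1)) IMPLIES 1) -> 1
  row 20 [10100]: (((1 XOR NOT 0) AND (0 XOR 0)) IMPLIES 1) -> 1
  row 21 [10101]: (((1 XOR NOT 0) AND (0 XOR 1)) IMPLIES 1) -> 1
  row 22 [10110]: (((1 XOR NOT 0) AND (1 XOR 0)) IMPLIES 1) -> 1
  row 23 [10111]: (((1 XOR NOT 0) AND (1 XOR 1)) IMPLIES 1) -> 1
  row 24 [11000]: (((0 XOR NOT 1) AND (0 XOR 0)) IMPLIES 1) -> 1
  row 25 [11001]: (((0 XOR NOT 1) AND (0 XOR 1)) IMPLIES 1) -> 1
  row 26 [11010]: (((0 XOR NOT 1) AND (1 XOR 0)) IMPLIES 1) -> 1
  row 27 [11011]: (((0 XOR NOT 1) AND (1 XOR 1)) IMPLIES 1) -> 1
  row 28 [11100]: (((1 XOR NOT 1) AND (0 XOR 0)) IMPLIES 1) -> 1
  row 29 [11101]: (((1 XOR NOT 1) AND (0 XOR 1)) IMPLIES 1) -> 1
  row 30 [11110]: (((1 XOR NOT 1) AND (1 XOR 0)) IMPLIES 1) -> 1
  row 31 [11111]: (((1 XOR NOT 1) AND (1 XOR 1)) IMPLIES 1) -> 1
Full result column, 4 rows per line (a,b,c fixed per line; d,e runs 00..11 left to right):
  rows 0-3 [a,b,c=000]: 1001  = hex 9
  rows 4-7 [a,b,c=001]: 1111  = hex F
  rows 8-11 [a,b,c=010]: 1111  = hex F
  rows 12-15 [a,b,c=011]: 1001  = hex 9
  rows 16-19 [a,b,c=100]: 1111  = hex F
  rows 20-23 [a,b,c=101]: 1111  = hex F
  rows 24-27 [a,b,c=110]: 1111  = hex F
  rows 28-31 [a,b,c=111]: 1111  = hex F
Output column (row 0 .. row 31) = 10011111111110011111111111111111
Output column grouped in 4s = 1001 1111 1111 1001 1111 1111 1111 1111 = 0x9FF9FFFF
Convert to decimal digit by digit (value = value*16 + digit):
  9 -> 9
  9*16 + 15 (F) = 159
  159*16 + 15 (F) = 2559
  2559*16 + 9 = 40953
  40953*16 + 15 (F) = 655263
  655263*16 + 15 (F) = 10484223
  10484223*16 + 15 (F) = 167747583
  167747583*16 + 15 (F) = 2683961343
Decimal = 2683961343

2683961343


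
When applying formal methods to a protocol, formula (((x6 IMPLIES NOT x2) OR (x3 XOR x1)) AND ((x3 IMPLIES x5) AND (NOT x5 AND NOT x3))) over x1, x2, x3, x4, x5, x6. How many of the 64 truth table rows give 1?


Formula: (((x6 IMPLIES NOT x2) OR (x3 XOR x1)) AND ((x3 IMPLIES x5) AND (NOT x5 AND NOT x3))) over 6 vars (64 rows)
Evaluate each row (x1, x2, x3, x4, x5, x6 as bits, MSB first):
  row 0 [000000]: (((0 IMPLIES NOT 0) OR (0 XOR 0)) AND ((0 IMPLIES 0) AND (NOT 0 AND NOT 0))) -> 1
  row 1 [000001]: (((1 IMPLIES NOT 0) OR (0 XOR 0)) AND ((0 IMPLIES 0) AND (NOT 0 AND NOT 0))) -> 1
  row 2 [000010]: (((0 IMPLIES NOT 0) OR (0 XOR 0)) AND ((0 IMPLIES 1) AND (NOT 1 AND NOT 0))) -> 0
  row 3 [000011]: (((1 IMPLIES NOT 0) OR (0 XOR 0)) AND ((0 IMPLIES 1) AND (NOT 1 AND NOT 0))) -> 0
  row 4 [000100]: (((0 IMPLIES NOT 0) OR (0 XOR 0)) AND ((0 IMPLIES 0) AND (NOT 0 AND NOT 0))) -> 1
  (every remaining row is evaluated the same way; all 64 results are listed next)
Full result column, 8 rows per line (x1,x2,x3 fixed per line; x4,x5,x6 runs 000..111 left to right):
  rows 0-7 [x1,x2,x3=000]: 11001100  (ones: 4)
  rows 8-15 [x1,x2,x3=001]: 00000000  (ones: 0)
  rows 16-23 [x1,x2,x3=010]: 10001000  (ones: 2)
  rows 24-31 [x1,x2,x3=011]: 00000000  (ones: 0)
  rows 32-39 [x1,x2,x3=100]: 11001100  (ones: 4)
  rows 40-47 [x1,x2,x3=101]: 00000000  (ones: 0)
  rows 48-55 [x1,x2,x3=110]: 11001100  (ones: 4)
  rows 56-63 [x1,x2,x3=111]: 00000000  (ones: 0)
Count of 1-rows = 4+0+2+0+4+0+4+0 = 14

14


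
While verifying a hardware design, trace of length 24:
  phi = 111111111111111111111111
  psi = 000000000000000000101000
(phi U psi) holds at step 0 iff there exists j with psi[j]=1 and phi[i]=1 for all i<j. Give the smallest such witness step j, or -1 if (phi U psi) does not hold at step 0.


(phi U psi) at 0: need smallest j with psi[j]=1 and phi[i]=1 for all i in [0,j).
Scan from step 0:
  step 0: phi=1, psi=0 -> continue
  step 1: phi=1, psi=0 -> continue
  step 2: phi=1, psi=0 -> continue
  step 3: phi=1, psi=0 -> continue
  step 18: psi=1 and phi held for [0,18) -> witness found
Witness step = 18

18


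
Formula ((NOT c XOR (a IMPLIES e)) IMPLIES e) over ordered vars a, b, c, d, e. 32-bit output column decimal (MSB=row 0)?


Formula: ((NOT c XOR (a IMPLIES e)) IMPLIES e) over a, b, c, d, e (32 rows)
Evaluate each row (bits = a,b,c,d,e, MSB first):
  row 0 [00000]: ((NOT 0 XOR (0 IMPLIES 0)) IMPLIES 0) -> 1
  row 1 [00001]: ((NOT 0 XOR (0 IMPLIES 1)) IMPLIES 1) -> 1
  row 2 [00010]: ((NOT 0 XOR (0 IMPLIES 0)) IMPLIES 0) -> 1
  row 3 [00011]: ((NOT 0 XOR (0 IMPLIES 1)) IMPLIES 1) -> 1
  row 4 [00100]: ((NOT 1 XOR (0 IMPLIES 0)) IMPLIES 0) -> 0
  row 5 [00101]: ((NOT 1 XOR (0 IMPLIES 1)) IMPLIES 1) -> 1
  row 6 [00110]: ((NOT 1 XOR (0 IMPLIES 0)) IMPLIES 0) -> 0
  row 7 [00111]: ((NOT 1 XOR (0 IMPLIES 1)) IMPLIES 1) -> 1
  row 8 [01000]: ((NOT 0 XOR (0 IMPLIES 0)) IMPLIES 0) -> 1
  row 9 [01001]: ((NOT 0 XOR (0 IMPLIES 1)) IMPLIES 1) -> 1
  row 10 [01010]: ((NOT 0 XOR (0 IMPLIES 0)) IMPLIES 0) -> 1
  row 11 [01011]: ((NOT 0 XOR (0 IMPLIES 1)) IMPLIES 1) -> 1
  row 12 [01100]: ((NOT 1 XOR (0 IMPLIES 0)) IMPLIES 0) -> 0
  row 13 [01101]: ((NOT 1 XOR (0 IMPLIES 1)) IMPLIES 1) -> 1
  row 14 [01110]: ((NOT 1 XOR (0 IMPLIES 0)) IMPLIES 0) -> 0
  row 15 [01111]: ((NOT 1 XOR (0 IMPLIES 1)) IMPLIES 1) -> 1
  row 16 [10000]: ((NOT 0 XOR (1 IMPLIES 0)) IMPLIES 0) -> 0
  row 17 [10001]: ((NOT 0 XOR (1 IMPLIES 1)) IMPLIES 1) -> 1
  row 18 [10010]: ((NOT 0 XOR (1 IMPLIES 0)) IMPLIES 0) -> 0
  row 19 [10011]: ((NOT 0 XOR (1 IMPLIES 1)) IMPLIES 1) -> 1
  row 20 [10100]: ((NOT 1 XOR (1 IMPLIES 0)) IMPLIES 0) -> 1
  row 21 [10101]: ((NOT 1 XOR (1 IMPLIES 1)) IMPLIES 1) -> 1
  row 22 [10110]: ((NOT 1 XOR (1 IMPLIES 0)) IMPLIES 0) -> 1
  row 23 [10111]: ((NOT 1 XOR (1 IMPLIES 1)) IMPLIES 1) -> 1
  row 24 [11000]: ((NOT 0 XOR (1 IMPLIES 0)) IMPLIES 0) -> 0
  row 25 [11001]: ((NOT 0 XOR (1 IMPLIES 1)) IMPLIES 1) -> 1
  row 26 [11010]: ((NOT 0 XOR (1 IMPLIES 0)) IMPLIES 0) -> 0
  row 27 [11011]: ((NOT 0 XOR (1 IMPLIES 1)) IMPLIES 1) -> 1
  row 28 [11100]: ((NOT 1 XOR (1 IMPLIES 0)) IMPLIES 0) -> 1
  row 29 [11101]: ((NOT 1 XOR (1 IMPLIES 1)) IMPLIES 1) -> 1
  row 30 [11110]: ((NOT 1 XOR (1 IMPLIES 0)) IMPLIES 0) -> 1
  row 31 [11111]: ((NOT 1 XOR (1 IMPLIES 1)) IMPLIES 1) -> 1
Full result column, 4 rows per line (a,b,c fixed per line; d,e runs 00..11 left to right):
  rows 0-3 [a,b,c=000]: 1111  = hex F
  rows 4-7 [a,b,c=001]: 0101  = hex 5
  rows 8-11 [a,b,c=010]: 1111  = hex F
  rows 12-15 [a,b,c=011]: 0101  = hex 5
  rows 16-19 [a,b,c=100]: 0101  = hex 5
  rows 20-23 [a,b,c=101]: 1111  = hex F
  rows 24-27 [a,b,c=110]: 0101  = hex 5
  rows 28-31 [a,b,c=111]: 1111  = hex F
Output column (row 0 .. row 31) = 11110101111101010101111101011111
Output column grouped in 4s = 1111 0101 1111 0101 0101 1111 0101 1111 = 0xF5F55F5F
Convert to decimal digit by digit (value = value*16 + digit):
  F -> 15
  15*16 + 5 = 245
  245*16 + 15 (F) = 3935
  3935*16 + 5 = 62965
  62965*16 + 5 = 1007445
  1007445*16 + 15 (F) = 16119135
  16119135*16 + 5 = 257906165
  257906165*16 + 15 (F) = 4126498655
Decimal = 4126498655

4126498655


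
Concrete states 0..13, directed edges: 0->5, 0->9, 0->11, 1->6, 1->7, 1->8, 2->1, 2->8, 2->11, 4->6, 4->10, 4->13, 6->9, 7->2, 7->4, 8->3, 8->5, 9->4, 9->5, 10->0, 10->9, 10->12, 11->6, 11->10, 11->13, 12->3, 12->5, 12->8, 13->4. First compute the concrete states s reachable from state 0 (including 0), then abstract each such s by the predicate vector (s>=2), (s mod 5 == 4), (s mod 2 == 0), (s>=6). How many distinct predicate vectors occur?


BFS from 0:
Concrete reachable: {0, 3, 4, 5, 6, 8, 9, 10, 11, 12, 13}
Abstract via predicates (s>=2), (s mod 5 == 4), (s mod 2 == 0), (s>=6):
  (0,0,1,0) <- {0}
  (1,0,0,0) <- {3, 5}
  (1,0,0,1) <- {11, 13}
  (1,0,1,1) <- {6, 8, 10, 12}
  (1,1,0,1) <- {9}
  (1,1,1,0) <- {4}
Distinct abstract states = 6

6


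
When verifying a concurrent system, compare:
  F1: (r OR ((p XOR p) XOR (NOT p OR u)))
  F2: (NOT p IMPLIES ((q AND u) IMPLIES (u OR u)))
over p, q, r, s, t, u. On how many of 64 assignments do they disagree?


F1 = (r OR ((p XOR p) XOR (NOT p OR u)))
F2 = (NOT p IMPLIES ((q AND u) IMPLIES (u OR u)))
Evaluate both on each of 64 rows (bits = p,q,r,s,t,u):
  row 0 [000000]: F1=1 F2=1 -> 0
  row 1 [000001]: F1=1 F2=1 -> 0
  row 2 [000010]: F1=1 F2=1 -> 0
  row 3 [000011]: F1=1 F2=1 -> 0
  row 4 [000100]: F1=1 F2=1 -> 0
  (every remaining row is evaluated the same way; all 64 results are listed next)
Full result column, 8 rows per line (p,q,r fixed per line; s,t,u runs 000..111 left to right):
  rows 0-7 [p,q,r=000]: 00000000  (ones: 0)
  rows 8-15 [p,q,r=001]: 00000000  (ones: 0)
  rows 16-23 [p,q,r=010]: 00000000  (ones: 0)
  rows 24-31 [p,q,r=011]: 00000000  (ones: 0)
  rows 32-39 [p,q,r=100]: 10101010  (ones: 4)
  rows 40-47 [p,q,r=101]: 00000000  (ones: 0)
  rows 48-55 [p,q,r=110]: 10101010  (ones: 4)
  rows 56-63 [p,q,r=111]: 00000000  (ones: 0)
Disagreements = 0+0+0+0+4+0+4+0 = 8

8


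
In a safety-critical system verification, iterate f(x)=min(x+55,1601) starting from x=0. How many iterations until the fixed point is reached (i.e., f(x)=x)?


Step 1: x=0, cap=1601, increment=55
Step 2: x grows by 55 each step until capped at 1601; fixed point is x=1601
Step 3: iterations = ceil(1601/55) = 30

30


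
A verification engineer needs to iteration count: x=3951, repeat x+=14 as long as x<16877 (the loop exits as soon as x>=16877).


Step 1: x goes from 3951 toward 16877 by 14; the body runs while x<16877, so iterations = ceil((bound-start)/step)
Step 2: Distance=12926
Step 3: ceil(12926/14)=924

924


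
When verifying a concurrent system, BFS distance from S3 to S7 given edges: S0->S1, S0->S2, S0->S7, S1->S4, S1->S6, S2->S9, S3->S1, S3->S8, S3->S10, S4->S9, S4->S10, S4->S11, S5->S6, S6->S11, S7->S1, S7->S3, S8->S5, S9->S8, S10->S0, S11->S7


BFS layer-by-layer from S3:
  dist 0: {S3}
  dist 1: {S1, S8, S10}
  dist 2: {S0, S4, S5, S6}
  dist 3: {S2, S7, S9, S11}
  -> S7 reached at distance 3
Shortest path length = 3

3


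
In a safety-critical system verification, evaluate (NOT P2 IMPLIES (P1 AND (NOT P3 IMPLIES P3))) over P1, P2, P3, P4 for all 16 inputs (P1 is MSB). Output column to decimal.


Formula: (NOT P2 IMPLIES (P1 AND (NOT P3 IMPLIES P3))) over P1, P2, P3, P4 (16 rows)
Evaluate each row (bits = P1,P2,P3,P4, MSB first):
  row 0 [0000]: (NOT 0 IMPLIES (0 AND (NOT 0 IMPLIES 0))) -> 0
  row 1 [0001]: (NOT 0 IMPLIES (0 AND (NOT 0 IMPLIES 0))) -> 0
  row 2 [0010]: (NOT 0 IMPLIES (0 AND (NOT 1 IMPLIES 1))) -> 0
  row 3 [0011]: (NOT 0 IMPLIES (0 AND (NOT 1 IMPLIES 1))) -> 0
  row 4 [0100]: (NOT 1 IMPLIES (0 AND (NOT 0 IMPLIES 0))) -> 1
  row 5 [0101]: (NOT 1 IMPLIES (0 AND (NOT 0 IMPLIES 0))) -> 1
  row 6 [0110]: (NOT 1 IMPLIES (0 AND (NOT 1 IMPLIES 1))) -> 1
  row 7 [0111]: (NOT 1 IMPLIES (0 AND (NOT 1 IMPLIES 1))) -> 1
  row 8 [1000]: (NOT 0 IMPLIES (1 AND (NOT 0 IMPLIES 0))) -> 0
  row 9 [1001]: (NOT 0 IMPLIES (1 AND (NOT 0 IMPLIES 0))) -> 0
  row 10 [1010]: (NOT 0 IMPLIES (1 AND (NOT 1 IMPLIES 1))) -> 1
  row 11 [1011]: (NOT 0 IMPLIES (1 AND (NOT 1 IMPLIES 1))) -> 1
  row 12 [1100]: (NOT 1 IMPLIES (1 AND (NOT 0 IMPLIES 0))) -> 1
  row 13 [1101]: (NOT 1 IMPLIES (1 AND (NOT 0 IMPLIES 0))) -> 1
  row 14 [1110]: (NOT 1 IMPLIES (1 AND (NOT 1 IMPLIES 1))) -> 1
  row 15 [1111]: (NOT 1 IMPLIES (1 AND (NOT 1 IMPLIES 1))) -> 1
Full result column, 4 rows per line (P1,P2 fixed per line; P3,P4 runs 00..11 left to right):
  rows 0-3 [P1,P2=00]: 0000  = hex 0
  rows 4-7 [P1,P2=01]: 1111  = hex F
  rows 8-11 [P1,P2=10]: 0011  = hex 3
  rows 12-15 [P1,P2=11]: 1111  = hex F
Output column (row 0 .. row 15) = 0000111100111111
Output column grouped in 4s = 0000 1111 0011 1111 = 0x0F3F
Convert to decimal digit by digit (value = value*16 + digit):
  0 -> 0
  0*16 + 15 (F) = 15
  15*16 + 3 = 243
  243*16 + 15 (F) = 3903
Decimal = 3903

3903


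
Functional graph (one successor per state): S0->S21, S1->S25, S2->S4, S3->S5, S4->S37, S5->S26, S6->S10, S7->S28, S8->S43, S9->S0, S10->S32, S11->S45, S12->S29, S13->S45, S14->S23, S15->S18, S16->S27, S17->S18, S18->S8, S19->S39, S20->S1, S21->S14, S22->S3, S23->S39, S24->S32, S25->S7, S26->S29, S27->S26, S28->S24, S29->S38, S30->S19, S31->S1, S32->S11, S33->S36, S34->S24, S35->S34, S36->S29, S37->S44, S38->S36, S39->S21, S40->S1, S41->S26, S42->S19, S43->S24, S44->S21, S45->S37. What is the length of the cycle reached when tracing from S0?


Trace from S0 until a state repeats:
  S0 -> S21 -> S14 -> S23 -> S39 -> S21
S21 first seen at step 1, revisited at step 5.
Cycle length = 5 - 1 = 4

4


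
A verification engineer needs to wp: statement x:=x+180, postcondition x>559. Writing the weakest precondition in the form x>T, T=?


Formula: wp(x:=E, P) = P[E/x] (substitute E for x in postcondition)
Step 1: Postcondition: x>559
Step 2: Substitute x+180 for x: x+180>559
Step 3: Solve for x: x > 559-180 = 379

379


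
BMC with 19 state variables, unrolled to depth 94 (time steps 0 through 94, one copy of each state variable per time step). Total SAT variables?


BMC unrolls to depth k, creating one copy of each state var for steps 0..k.
Step count = 94 + 1 = 95 (steps 0 through 94)
Vars per step = 19
Total = 19 * 95 = 1805

1805


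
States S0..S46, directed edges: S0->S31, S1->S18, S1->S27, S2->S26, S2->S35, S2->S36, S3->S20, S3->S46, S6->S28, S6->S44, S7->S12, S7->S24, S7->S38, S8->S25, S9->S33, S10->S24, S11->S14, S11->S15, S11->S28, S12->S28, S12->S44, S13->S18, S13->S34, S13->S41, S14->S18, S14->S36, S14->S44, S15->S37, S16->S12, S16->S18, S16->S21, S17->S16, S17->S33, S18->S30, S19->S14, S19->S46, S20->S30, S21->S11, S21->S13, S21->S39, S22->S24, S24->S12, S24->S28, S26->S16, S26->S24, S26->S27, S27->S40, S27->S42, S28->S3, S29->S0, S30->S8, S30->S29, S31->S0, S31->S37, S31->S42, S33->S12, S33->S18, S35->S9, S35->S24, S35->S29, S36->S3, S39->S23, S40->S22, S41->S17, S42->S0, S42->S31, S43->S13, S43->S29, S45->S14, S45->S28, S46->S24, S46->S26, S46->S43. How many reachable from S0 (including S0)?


BFS from S0:
  layer 0: {S0}
  layer 1: {S31}
  layer 2: {S37, S42}
Reachable set: {S0, S31, S37, S42}
Count = 4

4


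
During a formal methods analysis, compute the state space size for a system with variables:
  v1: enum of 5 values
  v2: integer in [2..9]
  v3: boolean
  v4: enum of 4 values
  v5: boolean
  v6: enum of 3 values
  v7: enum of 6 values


State space = product of domain sizes of all variables.
Domain sizes:
  v1 (enum of 5 values): 5
  v2 (integer in [2..9]): 8
  v3 (boolean): 2
  v4 (enum of 4 values): 4
  v5 (boolean): 2
  v6 (enum of 3 values): 3
  v7 (enum of 6 values): 6
Product = 5 * 8 * 2 * 4 * 2 * 3 * 6 = 11520

11520


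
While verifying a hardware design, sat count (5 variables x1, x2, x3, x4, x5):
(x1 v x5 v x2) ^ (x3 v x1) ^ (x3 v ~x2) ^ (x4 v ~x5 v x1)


CNF with 4 clauses over 5 vars (32 assignments).
An assignment satisfies CNF iff every clause has >=1 true literal.
Check each row (bits = x1,x2,x3,x4,x5; clause T/F shown):
  row 0 [00000]: clauses=FFTT -> 0
  row 1 [00001]: clauses=TFTF -> 0
  row 2 [00010]: clauses=FFTT -> 0
  row 3 [00011]: clauses=TFTT -> 0
  row 4 [00100]: clauses=FTTT -> 0
  row 5 [00101]: clauses=TTTF -> 0
  row 6 [00110]: clauses=FTTT -> 0
  row 7 [00111]: clauses=TTTT -> 1
  row 8 [01000]: clauses=TFFT -> 0
  row 9 [01001]: clauses=TFFF -> 0
  row 10 [01010]: clauses=TFFT -> 0
  row 11 [01011]: clauses=TFFT -> 0
  row 12 [01100]: clauses=TTTT -> 1
  row 13 [01101]: clauses=TTTF -> 0
  row 14 [01110]: clauses=TTTT -> 1
  row 15 [01111]: clauses=TTTT -> 1
  row 16 [10000]: clauses=TTTT -> 1
  row 17 [10001]: clauses=TTTT -> 1
  row 18 [10010]: clauses=TTTT -> 1
  row 19 [10011]: clauses=TTTT -> 1
  row 20 [10100]: clauses=TTTT -> 1
  row 21 [10101]: clauses=TTTT -> 1
  row 22 [10110]: clauses=TTTT -> 1
  row 23 [10111]: clauses=TTTT -> 1
  row 24 [11000]: clauses=TTFT -> 0
  row 25 [11001]: clauses=TTFT -> 0
  row 26 [11010]: clauses=TTFT -> 0
  row 27 [11011]: clauses=TTFT -> 0
  row 28 [11100]: clauses=TTTT -> 1
  row 29 [11101]: clauses=TTTT -> 1
  row 30 [11110]: clauses=TTTT -> 1
  row 31 [11111]: clauses=TTTT -> 1
Full result column, 8 rows per line (x1,x2 fixed per line; x3,x4,x5 runs 000..111 left to right):
  rows 0-7 [x1,x2=00]: 00000001  (ones: 1)
  rows 8-15 [x1,x2=01]: 00001011  (ones: 3)
  rows 16-23 [x1,x2=10]: 11111111  (ones: 8)
  rows 24-31 [x1,x2=11]: 00001111  (ones: 4)
Satisfying assignments = 1+3+8+4 = 16

16


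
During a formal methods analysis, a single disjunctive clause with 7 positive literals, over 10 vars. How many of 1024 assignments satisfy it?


Step 1: Total=2^10=1024
Step 2: Unsat when all 7 false: 2^3=8
Step 3: Sat=1024-8=1016

1016
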